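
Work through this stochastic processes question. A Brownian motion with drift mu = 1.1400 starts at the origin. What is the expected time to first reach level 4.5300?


Expected first passage time = a/mu
= 4.5300/1.1400
= 3.9737

3.9737


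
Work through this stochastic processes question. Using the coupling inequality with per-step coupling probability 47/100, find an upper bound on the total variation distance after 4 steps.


TV distance bound <= (1-delta)^n
= (1 - 0.4700)^4
= 0.5300^4
= 0.0789

0.0789


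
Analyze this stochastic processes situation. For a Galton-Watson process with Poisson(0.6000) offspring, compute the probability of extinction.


Since mu = 0.6000 <= 1, extinction probability = 1.

1.0000


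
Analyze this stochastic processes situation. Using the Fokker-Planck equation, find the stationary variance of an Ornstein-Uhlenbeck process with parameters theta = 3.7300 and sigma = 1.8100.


Stationary variance = sigma^2 / (2*theta)
= 1.8100^2 / (2*3.7300)
= 3.2761 / 7.4600
= 0.4392

0.4392


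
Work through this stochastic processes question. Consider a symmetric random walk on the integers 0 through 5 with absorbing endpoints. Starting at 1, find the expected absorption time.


For symmetric RW on 0,...,N with absorbing barriers, E(i) = i*(N-i)
E(1) = 1 * 4 = 4

4


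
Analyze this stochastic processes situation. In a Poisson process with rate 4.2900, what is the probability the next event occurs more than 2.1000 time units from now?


P(X > t) = exp(-lambda * t)
= exp(-4.2900 * 2.1000)
= exp(-9.0090) = 1.2230e-04

1.2230e-04


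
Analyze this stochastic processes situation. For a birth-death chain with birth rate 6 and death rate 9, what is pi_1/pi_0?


For birth-death process, pi_n/pi_0 = (lambda/mu)^n
= (6/9)^1
= 0.6667

0.6667


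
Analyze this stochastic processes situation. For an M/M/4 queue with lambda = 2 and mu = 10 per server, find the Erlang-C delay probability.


a = lambda/mu = 0.2000
rho = a/c = 0.0500
Erlang-C formula applied:
C(c,a) = 5.7455e-05

5.7455e-05


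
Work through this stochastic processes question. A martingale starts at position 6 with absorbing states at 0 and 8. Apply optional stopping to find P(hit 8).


By optional stopping theorem: E(M at tau) = M(0) = 6
P(hit 8)*8 + P(hit 0)*0 = 6
P(hit 8) = (6 - 0)/(8 - 0) = 3/4 = 0.7500

0.7500


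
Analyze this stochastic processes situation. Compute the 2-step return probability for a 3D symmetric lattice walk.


P(return in 2 steps) = P(reverse first step) = 1/(2d)
= 1/6
= 0.1667

0.1667


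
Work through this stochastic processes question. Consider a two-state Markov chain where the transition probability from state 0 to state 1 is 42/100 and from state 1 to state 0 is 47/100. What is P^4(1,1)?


Computing P^4 by matrix multiplication.
P = [[0.5800, 0.4200], [0.4700, 0.5300]]
After raising P to the power 4:
P^4(1,1) = 0.4720

0.4720


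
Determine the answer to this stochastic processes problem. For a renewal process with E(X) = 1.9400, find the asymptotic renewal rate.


Long-run renewal rate = 1/E(X)
= 1/1.9400
= 0.5155

0.5155


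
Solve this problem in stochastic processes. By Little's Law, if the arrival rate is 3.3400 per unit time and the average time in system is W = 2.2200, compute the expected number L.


Little's Law: L = lambda * W
= 3.3400 * 2.2200
= 7.4148

7.4148


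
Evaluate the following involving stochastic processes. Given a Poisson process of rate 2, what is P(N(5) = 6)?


P(N(t)=k) = (lambda*t)^k * exp(-lambda*t) / k!
lambda*t = 10
= 10^6 * exp(-10) / 6!
= 1000000 * 4.5400e-05 / 720
= 0.0631

0.0631


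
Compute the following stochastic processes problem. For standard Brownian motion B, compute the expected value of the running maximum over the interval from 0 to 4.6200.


E(max B(s)) = sqrt(2t/pi)
= sqrt(2*4.6200/pi)
= sqrt(2.9412)
= 1.7150

1.7150


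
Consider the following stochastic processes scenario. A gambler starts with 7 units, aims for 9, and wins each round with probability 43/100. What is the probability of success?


Gambler's ruin formula:
r = q/p = 0.5700/0.4300 = 1.3256
P(win) = (1 - r^i)/(1 - r^N)
= (1 - 1.3256^7)/(1 - 1.3256^9)
= 0.5321

0.5321


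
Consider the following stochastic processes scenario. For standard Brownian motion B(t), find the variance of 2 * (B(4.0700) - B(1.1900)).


Var(alpha*(B(t)-B(s))) = alpha^2 * (t-s)
= 2^2 * (4.0700 - 1.1900)
= 4 * 2.8800
= 11.5200

11.5200


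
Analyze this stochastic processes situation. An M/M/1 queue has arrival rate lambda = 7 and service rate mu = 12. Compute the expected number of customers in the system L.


rho = 7/12 = 0.5833
L = rho/(1-rho)
= 0.5833/0.4167
= 1.4000

1.4000


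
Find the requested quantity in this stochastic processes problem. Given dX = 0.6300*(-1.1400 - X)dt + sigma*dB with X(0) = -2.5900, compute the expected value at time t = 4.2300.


E[X(t)] = mu + (X(0) - mu)*exp(-theta*t)
= -1.1400 + (-2.5900 - -1.1400)*exp(-0.6300*4.2300)
= -1.1400 + -1.4500 * 0.0696
= -1.2409

-1.2409


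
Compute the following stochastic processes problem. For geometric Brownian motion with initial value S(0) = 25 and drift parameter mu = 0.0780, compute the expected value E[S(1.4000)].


E[S(t)] = S(0) * exp(mu * t)
= 25 * exp(0.0780 * 1.4000)
= 25 * 1.1154
= 27.8846

27.8846


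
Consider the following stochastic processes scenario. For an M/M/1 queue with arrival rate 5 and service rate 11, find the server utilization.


rho = lambda/mu
= 5/11
= 0.4545

0.4545


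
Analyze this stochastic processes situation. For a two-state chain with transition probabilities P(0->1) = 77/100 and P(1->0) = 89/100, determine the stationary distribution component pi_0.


Stationary distribution: pi_0 = p10/(p01+p10), pi_1 = p01/(p01+p10)
p01 = 0.7700, p10 = 0.8900
pi_0 = 0.5361

0.5361


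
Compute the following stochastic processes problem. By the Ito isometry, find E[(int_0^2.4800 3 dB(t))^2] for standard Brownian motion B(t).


By Ito isometry: E[(int f dB)^2] = int f^2 dt
= 3^2 * 2.4800
= 9 * 2.4800 = 22.3200

22.3200


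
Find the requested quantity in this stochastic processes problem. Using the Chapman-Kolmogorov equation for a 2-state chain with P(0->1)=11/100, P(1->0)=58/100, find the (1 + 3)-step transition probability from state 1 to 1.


P^4 = P^1 * P^3
Computing via matrix multiplication of the transition matrix.
Entry (1,1) of P^4 = 0.1672

0.1672


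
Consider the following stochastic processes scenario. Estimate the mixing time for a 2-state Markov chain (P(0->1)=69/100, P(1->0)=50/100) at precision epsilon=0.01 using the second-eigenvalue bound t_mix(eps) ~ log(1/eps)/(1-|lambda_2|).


lambda_2 = |1 - p01 - p10| = |1 - 0.6900 - 0.5000| = 0.1900
t_mix ~ log(1/eps)/(1 - |lambda_2|)
= log(100)/(1 - 0.1900) = 4.6052/0.8100
= 5.6854

5.6854


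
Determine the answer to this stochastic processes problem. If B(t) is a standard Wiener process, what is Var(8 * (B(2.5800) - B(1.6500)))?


Var(alpha*(B(t)-B(s))) = alpha^2 * (t-s)
= 8^2 * (2.5800 - 1.6500)
= 64 * 0.9300
= 59.5200

59.5200


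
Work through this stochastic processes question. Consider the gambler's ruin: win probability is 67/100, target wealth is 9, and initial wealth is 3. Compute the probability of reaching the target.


Gambler's ruin formula:
r = q/p = 0.3300/0.6700 = 0.4925
P(win) = (1 - r^i)/(1 - r^N)
= (1 - 0.4925^3)/(1 - 0.4925^9)
= 0.8820

0.8820


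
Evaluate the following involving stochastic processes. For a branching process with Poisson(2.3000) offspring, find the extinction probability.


Since mu = 2.3000 > 1, extinction prob q < 1.
Solve s = exp(mu*(s-1)) iteratively.
q = 0.1376

0.1376


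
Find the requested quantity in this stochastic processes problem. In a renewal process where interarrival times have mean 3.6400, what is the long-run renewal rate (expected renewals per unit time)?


Long-run renewal rate = 1/E(X)
= 1/3.6400
= 0.2747

0.2747


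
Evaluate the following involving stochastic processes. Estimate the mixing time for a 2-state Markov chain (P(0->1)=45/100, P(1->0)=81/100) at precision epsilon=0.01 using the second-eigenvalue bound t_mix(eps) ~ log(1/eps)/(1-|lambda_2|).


lambda_2 = |1 - p01 - p10| = |1 - 0.4500 - 0.8100| = 0.2600
t_mix ~ log(1/eps)/(1 - |lambda_2|)
= log(100)/(1 - 0.2600) = 4.6052/0.7400
= 6.2232

6.2232


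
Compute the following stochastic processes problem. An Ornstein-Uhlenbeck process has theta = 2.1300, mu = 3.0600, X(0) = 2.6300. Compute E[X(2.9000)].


E[X(t)] = mu + (X(0) - mu)*exp(-theta*t)
= 3.0600 + (2.6300 - 3.0600)*exp(-2.1300*2.9000)
= 3.0600 + -0.4300 * 0.0021
= 3.0591

3.0591


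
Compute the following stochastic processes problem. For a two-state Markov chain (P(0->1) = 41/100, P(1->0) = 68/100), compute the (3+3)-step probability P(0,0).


P^6 = P^3 * P^3
Computing via matrix multiplication of the transition matrix.
Entry (0,0) of P^6 = 0.6239

0.6239


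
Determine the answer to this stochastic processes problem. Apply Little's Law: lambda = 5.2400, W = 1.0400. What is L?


Little's Law: L = lambda * W
= 5.2400 * 1.0400
= 5.4496

5.4496


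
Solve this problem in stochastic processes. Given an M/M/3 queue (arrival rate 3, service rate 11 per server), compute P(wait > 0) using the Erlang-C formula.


a = lambda/mu = 0.2727
rho = a/c = 0.0909
Erlang-C formula applied:
C(c,a) = 0.0028

0.0028


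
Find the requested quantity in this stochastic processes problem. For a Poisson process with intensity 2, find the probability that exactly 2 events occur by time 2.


P(N(t)=k) = (lambda*t)^k * exp(-lambda*t) / k!
lambda*t = 4
= 4^2 * exp(-4) / 2!
= 16 * 0.0183 / 2
= 0.1465

0.1465


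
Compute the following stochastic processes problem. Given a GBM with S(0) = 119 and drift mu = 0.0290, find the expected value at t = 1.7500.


E[S(t)] = S(0) * exp(mu * t)
= 119 * exp(0.0290 * 1.7500)
= 119 * 1.0521
= 125.1951

125.1951


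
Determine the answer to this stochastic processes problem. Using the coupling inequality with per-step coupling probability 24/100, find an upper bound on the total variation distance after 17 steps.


TV distance bound <= (1-delta)^n
= (1 - 0.2400)^17
= 0.7600^17
= 0.0094

0.0094


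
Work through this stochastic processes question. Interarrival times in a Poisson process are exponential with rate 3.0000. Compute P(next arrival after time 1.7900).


P(X > t) = exp(-lambda * t)
= exp(-3.0000 * 1.7900)
= exp(-5.3700) = 0.0047

0.0047


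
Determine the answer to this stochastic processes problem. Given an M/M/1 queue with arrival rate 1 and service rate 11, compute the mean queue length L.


rho = 1/11 = 0.0909
L = rho/(1-rho)
= 0.0909/0.9091
= 0.1000

0.1000


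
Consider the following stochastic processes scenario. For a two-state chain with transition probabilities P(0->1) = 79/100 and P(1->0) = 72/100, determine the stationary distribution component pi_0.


Stationary distribution: pi_0 = p10/(p01+p10), pi_1 = p01/(p01+p10)
p01 = 0.7900, p10 = 0.7200
pi_0 = 0.4768

0.4768


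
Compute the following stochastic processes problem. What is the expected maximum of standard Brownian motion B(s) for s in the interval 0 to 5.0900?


E(max B(s)) = sqrt(2t/pi)
= sqrt(2*5.0900/pi)
= sqrt(3.2404)
= 1.8001

1.8001


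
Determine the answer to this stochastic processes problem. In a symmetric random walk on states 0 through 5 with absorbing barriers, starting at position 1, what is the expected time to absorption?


For symmetric RW on 0,...,N with absorbing barriers, E(i) = i*(N-i)
E(1) = 1 * 4 = 4

4


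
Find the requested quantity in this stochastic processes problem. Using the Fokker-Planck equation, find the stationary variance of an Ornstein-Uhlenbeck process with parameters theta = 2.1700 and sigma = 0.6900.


Stationary variance = sigma^2 / (2*theta)
= 0.6900^2 / (2*2.1700)
= 0.4761 / 4.3400
= 0.1097

0.1097


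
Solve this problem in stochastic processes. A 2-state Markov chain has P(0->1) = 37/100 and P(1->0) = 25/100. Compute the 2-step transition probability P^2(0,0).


Computing P^2 by matrix multiplication.
P = [[0.6300, 0.3700], [0.2500, 0.7500]]
After raising P to the power 2:
P^2(0,0) = 0.4894

0.4894


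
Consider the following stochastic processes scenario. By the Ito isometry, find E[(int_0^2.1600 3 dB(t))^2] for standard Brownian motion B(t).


By Ito isometry: E[(int f dB)^2] = int f^2 dt
= 3^2 * 2.1600
= 9 * 2.1600 = 19.4400

19.4400


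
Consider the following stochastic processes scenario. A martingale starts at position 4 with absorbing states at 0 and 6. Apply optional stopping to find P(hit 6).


By optional stopping theorem: E(M at tau) = M(0) = 4
P(hit 6)*6 + P(hit 0)*0 = 4
P(hit 6) = (4 - 0)/(6 - 0) = 2/3 = 0.6667

0.6667


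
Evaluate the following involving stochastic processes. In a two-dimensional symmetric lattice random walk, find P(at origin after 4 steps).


P = C(4,2)^2 / 4^4
= 6^2 / 256
= 36 / 256
= 0.1406

0.1406


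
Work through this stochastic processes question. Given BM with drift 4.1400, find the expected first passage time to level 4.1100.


Expected first passage time = a/mu
= 4.1100/4.1400
= 0.9928

0.9928


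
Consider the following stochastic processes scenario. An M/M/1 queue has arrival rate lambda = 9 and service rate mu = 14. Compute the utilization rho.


rho = lambda/mu
= 9/14
= 0.6429

0.6429


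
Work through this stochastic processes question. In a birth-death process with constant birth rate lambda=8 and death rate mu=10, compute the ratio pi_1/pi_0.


For birth-death process, pi_n/pi_0 = (lambda/mu)^n
= (8/10)^1
= 0.8000

0.8000


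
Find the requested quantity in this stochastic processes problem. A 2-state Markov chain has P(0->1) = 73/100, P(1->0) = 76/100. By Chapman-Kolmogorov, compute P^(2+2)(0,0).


P^4 = P^2 * P^2
Computing via matrix multiplication of the transition matrix.
Entry (0,0) of P^4 = 0.5383

0.5383


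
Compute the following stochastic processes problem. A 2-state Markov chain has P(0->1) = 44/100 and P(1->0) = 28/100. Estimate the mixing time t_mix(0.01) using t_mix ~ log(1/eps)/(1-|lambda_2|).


lambda_2 = |1 - p01 - p10| = |1 - 0.4400 - 0.2800| = 0.2800
t_mix ~ log(1/eps)/(1 - |lambda_2|)
= log(100)/(1 - 0.2800) = 4.6052/0.7200
= 6.3961

6.3961


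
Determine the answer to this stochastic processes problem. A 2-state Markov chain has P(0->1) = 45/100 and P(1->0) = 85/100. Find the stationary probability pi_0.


Stationary distribution: pi_0 = p10/(p01+p10), pi_1 = p01/(p01+p10)
p01 = 0.4500, p10 = 0.8500
pi_0 = 0.6538

0.6538


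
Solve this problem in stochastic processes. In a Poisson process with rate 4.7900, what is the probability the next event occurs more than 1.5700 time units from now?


P(X > t) = exp(-lambda * t)
= exp(-4.7900 * 1.5700)
= exp(-7.5203) = 5.4197e-04

5.4197e-04


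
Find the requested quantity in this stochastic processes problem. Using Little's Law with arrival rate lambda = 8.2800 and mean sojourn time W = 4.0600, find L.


Little's Law: L = lambda * W
= 8.2800 * 4.0600
= 33.6168

33.6168


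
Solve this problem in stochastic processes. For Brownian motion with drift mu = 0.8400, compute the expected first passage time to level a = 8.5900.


Expected first passage time = a/mu
= 8.5900/0.8400
= 10.2262

10.2262


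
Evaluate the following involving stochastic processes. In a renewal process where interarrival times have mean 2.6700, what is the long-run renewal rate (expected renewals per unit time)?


Long-run renewal rate = 1/E(X)
= 1/2.6700
= 0.3745

0.3745


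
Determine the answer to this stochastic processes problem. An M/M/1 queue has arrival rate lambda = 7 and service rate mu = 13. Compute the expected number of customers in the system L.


rho = 7/13 = 0.5385
L = rho/(1-rho)
= 0.5385/0.4615
= 1.1667

1.1667


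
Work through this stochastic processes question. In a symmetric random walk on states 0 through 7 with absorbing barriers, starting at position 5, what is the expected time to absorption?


For symmetric RW on 0,...,N with absorbing barriers, E(i) = i*(N-i)
E(5) = 5 * 2 = 10

10


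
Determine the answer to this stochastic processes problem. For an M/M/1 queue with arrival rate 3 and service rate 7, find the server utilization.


rho = lambda/mu
= 3/7
= 0.4286

0.4286


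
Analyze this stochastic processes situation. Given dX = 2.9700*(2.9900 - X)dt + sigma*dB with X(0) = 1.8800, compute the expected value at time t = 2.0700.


E[X(t)] = mu + (X(0) - mu)*exp(-theta*t)
= 2.9900 + (1.8800 - 2.9900)*exp(-2.9700*2.0700)
= 2.9900 + -1.1100 * 0.0021
= 2.9876

2.9876


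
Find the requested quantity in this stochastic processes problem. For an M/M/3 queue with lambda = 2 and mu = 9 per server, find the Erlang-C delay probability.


a = lambda/mu = 0.2222
rho = a/c = 0.0741
Erlang-C formula applied:
C(c,a) = 0.0016

0.0016


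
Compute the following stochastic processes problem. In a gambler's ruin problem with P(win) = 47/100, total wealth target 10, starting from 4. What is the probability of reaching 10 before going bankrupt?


Gambler's ruin formula:
r = q/p = 0.5300/0.4700 = 1.1277
P(win) = (1 - r^i)/(1 - r^N)
= (1 - 1.1277^4)/(1 - 1.1277^10)
= 0.2654

0.2654


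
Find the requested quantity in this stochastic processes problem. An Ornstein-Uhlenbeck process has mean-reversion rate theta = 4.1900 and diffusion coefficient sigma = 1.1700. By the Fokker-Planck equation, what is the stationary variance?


Stationary variance = sigma^2 / (2*theta)
= 1.1700^2 / (2*4.1900)
= 1.3689 / 8.3800
= 0.1634

0.1634


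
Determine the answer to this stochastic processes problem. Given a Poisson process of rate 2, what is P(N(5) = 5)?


P(N(t)=k) = (lambda*t)^k * exp(-lambda*t) / k!
lambda*t = 10
= 10^5 * exp(-10) / 5!
= 100000 * 4.5400e-05 / 120
= 0.0378

0.0378


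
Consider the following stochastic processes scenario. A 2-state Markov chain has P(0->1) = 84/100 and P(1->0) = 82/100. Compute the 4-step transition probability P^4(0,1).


Computing P^4 by matrix multiplication.
P = [[0.1600, 0.8400], [0.8200, 0.1800]]
After raising P to the power 4:
P^4(0,1) = 0.4100

0.4100


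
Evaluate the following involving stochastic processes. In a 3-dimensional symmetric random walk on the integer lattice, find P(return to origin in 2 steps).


P(return in 2 steps) = P(reverse first step) = 1/(2d)
= 1/6
= 0.1667

0.1667


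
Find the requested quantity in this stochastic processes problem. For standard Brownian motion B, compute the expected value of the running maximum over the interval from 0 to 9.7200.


E(max B(s)) = sqrt(2t/pi)
= sqrt(2*9.7200/pi)
= sqrt(6.1879)
= 2.4876

2.4876


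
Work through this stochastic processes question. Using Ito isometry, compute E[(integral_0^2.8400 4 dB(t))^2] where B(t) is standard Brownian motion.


By Ito isometry: E[(int f dB)^2] = int f^2 dt
= 4^2 * 2.8400
= 16 * 2.8400 = 45.4400

45.4400


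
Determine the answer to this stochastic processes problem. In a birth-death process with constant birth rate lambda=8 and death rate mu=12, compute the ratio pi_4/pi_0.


For birth-death process, pi_n/pi_0 = (lambda/mu)^n
= (8/12)^4
= 0.1975

0.1975


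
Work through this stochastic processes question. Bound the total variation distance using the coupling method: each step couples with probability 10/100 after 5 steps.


TV distance bound <= (1-delta)^n
= (1 - 0.1000)^5
= 0.9000^5
= 0.5905

0.5905


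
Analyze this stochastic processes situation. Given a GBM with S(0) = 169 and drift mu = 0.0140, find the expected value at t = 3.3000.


E[S(t)] = S(0) * exp(mu * t)
= 169 * exp(0.0140 * 3.3000)
= 169 * 1.0473
= 176.9910

176.9910


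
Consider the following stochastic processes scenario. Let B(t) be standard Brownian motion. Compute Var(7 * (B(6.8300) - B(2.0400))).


Var(alpha*(B(t)-B(s))) = alpha^2 * (t-s)
= 7^2 * (6.8300 - 2.0400)
= 49 * 4.7900
= 234.7100

234.7100


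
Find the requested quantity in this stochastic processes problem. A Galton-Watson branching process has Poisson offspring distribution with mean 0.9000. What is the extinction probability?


Since mu = 0.9000 <= 1, extinction probability = 1.

1.0000


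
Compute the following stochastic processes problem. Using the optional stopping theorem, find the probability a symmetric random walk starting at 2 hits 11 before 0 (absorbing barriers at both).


By optional stopping theorem: E(M at tau) = M(0) = 2
P(hit 11)*11 + P(hit 0)*0 = 2
P(hit 11) = (2 - 0)/(11 - 0) = 2/11 = 0.1818

0.1818


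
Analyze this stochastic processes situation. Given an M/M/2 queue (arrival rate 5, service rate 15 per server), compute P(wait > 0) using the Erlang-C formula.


a = lambda/mu = 0.3333
rho = a/c = 0.1667
Erlang-C formula applied:
C(c,a) = 0.0476

0.0476


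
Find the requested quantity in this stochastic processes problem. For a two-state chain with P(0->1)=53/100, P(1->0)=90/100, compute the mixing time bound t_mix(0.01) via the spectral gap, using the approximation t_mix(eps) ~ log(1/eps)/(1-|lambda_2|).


lambda_2 = |1 - p01 - p10| = |1 - 0.5300 - 0.9000| = 0.4300
t_mix ~ log(1/eps)/(1 - |lambda_2|)
= log(100)/(1 - 0.4300) = 4.6052/0.5700
= 8.0792

8.0792


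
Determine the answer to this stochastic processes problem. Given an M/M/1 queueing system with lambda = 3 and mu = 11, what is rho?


rho = lambda/mu
= 3/11
= 0.2727

0.2727


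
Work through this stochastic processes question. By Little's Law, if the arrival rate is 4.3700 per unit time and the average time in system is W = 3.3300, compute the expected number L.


Little's Law: L = lambda * W
= 4.3700 * 3.3300
= 14.5521

14.5521


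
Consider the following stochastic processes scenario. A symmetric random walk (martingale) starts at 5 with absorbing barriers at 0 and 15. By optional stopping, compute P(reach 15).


By optional stopping theorem: E(M at tau) = M(0) = 5
P(hit 15)*15 + P(hit 0)*0 = 5
P(hit 15) = (5 - 0)/(15 - 0) = 1/3 = 0.3333

0.3333


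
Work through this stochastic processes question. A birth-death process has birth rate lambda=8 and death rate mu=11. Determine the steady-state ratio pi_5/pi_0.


For birth-death process, pi_n/pi_0 = (lambda/mu)^n
= (8/11)^5
= 0.2035

0.2035


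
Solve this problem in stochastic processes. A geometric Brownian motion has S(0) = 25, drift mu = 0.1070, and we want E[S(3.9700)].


E[S(t)] = S(0) * exp(mu * t)
= 25 * exp(0.1070 * 3.9700)
= 25 * 1.5293
= 38.2317

38.2317


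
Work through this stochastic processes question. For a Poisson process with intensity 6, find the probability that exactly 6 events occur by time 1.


P(N(t)=k) = (lambda*t)^k * exp(-lambda*t) / k!
lambda*t = 6
= 6^6 * exp(-6) / 6!
= 46656 * 0.0025 / 720
= 0.1606

0.1606


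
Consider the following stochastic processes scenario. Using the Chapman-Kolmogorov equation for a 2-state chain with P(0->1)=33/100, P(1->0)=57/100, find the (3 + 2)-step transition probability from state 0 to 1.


P^5 = P^3 * P^2
Computing via matrix multiplication of the transition matrix.
Entry (0,1) of P^5 = 0.3667

0.3667


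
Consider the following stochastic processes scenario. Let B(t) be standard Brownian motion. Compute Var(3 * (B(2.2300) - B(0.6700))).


Var(alpha*(B(t)-B(s))) = alpha^2 * (t-s)
= 3^2 * (2.2300 - 0.6700)
= 9 * 1.5600
= 14.0400

14.0400


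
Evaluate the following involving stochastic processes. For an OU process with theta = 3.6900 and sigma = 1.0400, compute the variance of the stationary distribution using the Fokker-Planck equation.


Stationary variance = sigma^2 / (2*theta)
= 1.0400^2 / (2*3.6900)
= 1.0816 / 7.3800
= 0.1466

0.1466


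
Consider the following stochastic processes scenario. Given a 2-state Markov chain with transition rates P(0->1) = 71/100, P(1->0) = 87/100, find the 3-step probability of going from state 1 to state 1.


Computing P^3 by matrix multiplication.
P = [[0.2900, 0.7100], [0.8700, 0.1300]]
After raising P to the power 3:
P^3(1,1) = 0.3419

0.3419


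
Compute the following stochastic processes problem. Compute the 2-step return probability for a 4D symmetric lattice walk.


P(return in 2 steps) = P(reverse first step) = 1/(2d)
= 1/8
= 0.1250

0.1250


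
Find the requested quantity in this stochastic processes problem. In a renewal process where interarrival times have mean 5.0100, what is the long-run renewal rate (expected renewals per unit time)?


Long-run renewal rate = 1/E(X)
= 1/5.0100
= 0.1996

0.1996


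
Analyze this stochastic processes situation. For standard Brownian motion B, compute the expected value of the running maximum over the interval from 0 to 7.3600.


E(max B(s)) = sqrt(2t/pi)
= sqrt(2*7.3600/pi)
= sqrt(4.6855)
= 2.1646

2.1646


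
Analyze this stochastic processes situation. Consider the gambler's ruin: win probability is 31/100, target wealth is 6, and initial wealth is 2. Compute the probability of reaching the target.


Gambler's ruin formula:
r = q/p = 0.6900/0.3100 = 2.2258
P(win) = (1 - r^i)/(1 - r^N)
= (1 - 2.2258^2)/(1 - 2.2258^6)
= 0.0328

0.0328


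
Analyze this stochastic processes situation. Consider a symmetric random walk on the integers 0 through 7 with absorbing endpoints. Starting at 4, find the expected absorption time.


For symmetric RW on 0,...,N with absorbing barriers, E(i) = i*(N-i)
E(4) = 4 * 3 = 12

12


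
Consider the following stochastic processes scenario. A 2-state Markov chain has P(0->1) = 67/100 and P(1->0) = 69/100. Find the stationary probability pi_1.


Stationary distribution: pi_0 = p10/(p01+p10), pi_1 = p01/(p01+p10)
p01 = 0.6700, p10 = 0.6900
pi_1 = 0.4926

0.4926


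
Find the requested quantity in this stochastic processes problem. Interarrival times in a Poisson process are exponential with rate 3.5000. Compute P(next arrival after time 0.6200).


P(X > t) = exp(-lambda * t)
= exp(-3.5000 * 0.6200)
= exp(-2.1700) = 0.1142

0.1142


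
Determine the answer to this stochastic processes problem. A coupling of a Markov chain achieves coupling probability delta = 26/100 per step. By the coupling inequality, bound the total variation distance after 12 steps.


TV distance bound <= (1-delta)^n
= (1 - 0.2600)^12
= 0.7400^12
= 0.0270

0.0270


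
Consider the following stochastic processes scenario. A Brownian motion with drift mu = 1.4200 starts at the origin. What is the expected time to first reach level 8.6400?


Expected first passage time = a/mu
= 8.6400/1.4200
= 6.0845

6.0845


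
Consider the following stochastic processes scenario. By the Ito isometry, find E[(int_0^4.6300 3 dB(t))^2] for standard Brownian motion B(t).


By Ito isometry: E[(int f dB)^2] = int f^2 dt
= 3^2 * 4.6300
= 9 * 4.6300 = 41.6700

41.6700


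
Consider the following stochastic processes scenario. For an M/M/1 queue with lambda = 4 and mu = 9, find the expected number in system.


rho = 4/9 = 0.4444
L = rho/(1-rho)
= 0.4444/0.5556
= 0.8000

0.8000


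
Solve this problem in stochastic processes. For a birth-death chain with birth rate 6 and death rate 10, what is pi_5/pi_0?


For birth-death process, pi_n/pi_0 = (lambda/mu)^n
= (6/10)^5
= 0.0778

0.0778


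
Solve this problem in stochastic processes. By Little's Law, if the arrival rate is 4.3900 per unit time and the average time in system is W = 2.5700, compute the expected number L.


Little's Law: L = lambda * W
= 4.3900 * 2.5700
= 11.2823

11.2823


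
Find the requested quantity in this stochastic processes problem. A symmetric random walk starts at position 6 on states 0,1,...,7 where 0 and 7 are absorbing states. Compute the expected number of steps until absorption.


For symmetric RW on 0,...,N with absorbing barriers, E(i) = i*(N-i)
E(6) = 6 * 1 = 6

6


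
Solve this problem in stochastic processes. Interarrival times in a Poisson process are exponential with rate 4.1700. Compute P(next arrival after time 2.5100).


P(X > t) = exp(-lambda * t)
= exp(-4.1700 * 2.5100)
= exp(-10.4667) = 2.8469e-05

2.8469e-05


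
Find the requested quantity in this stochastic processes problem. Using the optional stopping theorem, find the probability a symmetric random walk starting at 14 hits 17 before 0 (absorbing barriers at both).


By optional stopping theorem: E(M at tau) = M(0) = 14
P(hit 17)*17 + P(hit 0)*0 = 14
P(hit 17) = (14 - 0)/(17 - 0) = 14/17 = 0.8235

0.8235


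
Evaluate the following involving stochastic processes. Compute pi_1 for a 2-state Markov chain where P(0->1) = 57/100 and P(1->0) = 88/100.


Stationary distribution: pi_0 = p10/(p01+p10), pi_1 = p01/(p01+p10)
p01 = 0.5700, p10 = 0.8800
pi_1 = 0.3931

0.3931


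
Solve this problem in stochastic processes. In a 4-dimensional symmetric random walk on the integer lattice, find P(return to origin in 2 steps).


P(return in 2 steps) = P(reverse first step) = 1/(2d)
= 1/8
= 0.1250

0.1250


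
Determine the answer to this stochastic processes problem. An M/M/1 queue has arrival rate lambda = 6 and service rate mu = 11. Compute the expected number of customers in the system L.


rho = 6/11 = 0.5455
L = rho/(1-rho)
= 0.5455/0.4545
= 1.2000

1.2000


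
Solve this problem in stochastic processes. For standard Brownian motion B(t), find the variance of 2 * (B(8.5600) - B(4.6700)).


Var(alpha*(B(t)-B(s))) = alpha^2 * (t-s)
= 2^2 * (8.5600 - 4.6700)
= 4 * 3.8900
= 15.5600

15.5600


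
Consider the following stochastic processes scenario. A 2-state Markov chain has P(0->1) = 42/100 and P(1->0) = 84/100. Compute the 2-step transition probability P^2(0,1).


Computing P^2 by matrix multiplication.
P = [[0.5800, 0.4200], [0.8400, 0.1600]]
After raising P to the power 2:
P^2(0,1) = 0.3108

0.3108


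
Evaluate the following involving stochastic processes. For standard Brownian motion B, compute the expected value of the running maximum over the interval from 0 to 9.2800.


E(max B(s)) = sqrt(2t/pi)
= sqrt(2*9.2800/pi)
= sqrt(5.9078)
= 2.4306

2.4306


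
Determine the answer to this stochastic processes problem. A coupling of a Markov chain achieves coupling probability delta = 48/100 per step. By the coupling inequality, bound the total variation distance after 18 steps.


TV distance bound <= (1-delta)^n
= (1 - 0.4800)^18
= 0.5200^18
= 7.7279e-06

7.7279e-06


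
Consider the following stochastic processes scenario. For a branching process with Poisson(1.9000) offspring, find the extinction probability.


Since mu = 1.9000 > 1, extinction prob q < 1.
Solve s = exp(mu*(s-1)) iteratively.
q = 0.2328

0.2328


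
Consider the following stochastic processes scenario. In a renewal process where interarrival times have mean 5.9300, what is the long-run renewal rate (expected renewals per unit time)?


Long-run renewal rate = 1/E(X)
= 1/5.9300
= 0.1686

0.1686


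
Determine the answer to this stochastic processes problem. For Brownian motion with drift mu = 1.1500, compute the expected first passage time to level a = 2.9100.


Expected first passage time = a/mu
= 2.9100/1.1500
= 2.5304

2.5304


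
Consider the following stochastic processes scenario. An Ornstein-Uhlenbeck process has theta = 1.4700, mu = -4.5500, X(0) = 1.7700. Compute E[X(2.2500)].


E[X(t)] = mu + (X(0) - mu)*exp(-theta*t)
= -4.5500 + (1.7700 - -4.5500)*exp(-1.4700*2.2500)
= -4.5500 + 6.3200 * 0.0366
= -4.3186

-4.3186


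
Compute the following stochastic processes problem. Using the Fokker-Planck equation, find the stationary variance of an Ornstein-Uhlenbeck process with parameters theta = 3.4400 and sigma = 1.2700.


Stationary variance = sigma^2 / (2*theta)
= 1.2700^2 / (2*3.4400)
= 1.6129 / 6.8800
= 0.2344

0.2344


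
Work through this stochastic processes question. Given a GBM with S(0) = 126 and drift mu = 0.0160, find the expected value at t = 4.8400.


E[S(t)] = S(0) * exp(mu * t)
= 126 * exp(0.0160 * 4.8400)
= 126 * 1.0805
= 136.1452

136.1452


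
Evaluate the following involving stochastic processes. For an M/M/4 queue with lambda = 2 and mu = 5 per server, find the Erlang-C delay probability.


a = lambda/mu = 0.4000
rho = a/c = 0.1000
Erlang-C formula applied:
C(c,a) = 7.9444e-04

7.9444e-04


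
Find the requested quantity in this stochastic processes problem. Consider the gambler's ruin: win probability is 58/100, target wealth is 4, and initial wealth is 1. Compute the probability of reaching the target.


Gambler's ruin formula:
r = q/p = 0.4200/0.5800 = 0.7241
P(win) = (1 - r^i)/(1 - r^N)
= (1 - 0.7241^1)/(1 - 0.7241^4)
= 0.3805

0.3805


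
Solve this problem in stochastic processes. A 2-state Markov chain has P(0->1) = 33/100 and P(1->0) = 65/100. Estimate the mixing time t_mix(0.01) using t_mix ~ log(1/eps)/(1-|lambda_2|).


lambda_2 = |1 - p01 - p10| = |1 - 0.3300 - 0.6500| = 0.0200
t_mix ~ log(1/eps)/(1 - |lambda_2|)
= log(100)/(1 - 0.0200) = 4.6052/0.9800
= 4.6992

4.6992


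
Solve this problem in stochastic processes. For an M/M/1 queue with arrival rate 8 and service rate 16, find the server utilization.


rho = lambda/mu
= 8/16
= 0.5000

0.5000


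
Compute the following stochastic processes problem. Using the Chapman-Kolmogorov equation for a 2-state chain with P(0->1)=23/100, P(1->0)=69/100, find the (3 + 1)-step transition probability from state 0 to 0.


P^4 = P^3 * P^1
Computing via matrix multiplication of the transition matrix.
Entry (0,0) of P^4 = 0.7500

0.7500


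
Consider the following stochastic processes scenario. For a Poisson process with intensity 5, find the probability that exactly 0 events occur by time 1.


P(N(t)=k) = (lambda*t)^k * exp(-lambda*t) / k!
lambda*t = 5
= 5^0 * exp(-5) / 0!
= 1 * 0.0067 / 1
= 0.0067

0.0067


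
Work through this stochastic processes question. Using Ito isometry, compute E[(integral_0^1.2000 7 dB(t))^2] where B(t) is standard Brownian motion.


By Ito isometry: E[(int f dB)^2] = int f^2 dt
= 7^2 * 1.2000
= 49 * 1.2000 = 58.8000

58.8000


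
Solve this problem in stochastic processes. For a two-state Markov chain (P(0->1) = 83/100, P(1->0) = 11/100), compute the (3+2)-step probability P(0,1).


P^5 = P^3 * P^2
Computing via matrix multiplication of the transition matrix.
Entry (0,1) of P^5 = 0.8830

0.8830


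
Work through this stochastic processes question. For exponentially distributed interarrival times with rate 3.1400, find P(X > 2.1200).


P(X > t) = exp(-lambda * t)
= exp(-3.1400 * 2.1200)
= exp(-6.6568) = 0.0013

0.0013


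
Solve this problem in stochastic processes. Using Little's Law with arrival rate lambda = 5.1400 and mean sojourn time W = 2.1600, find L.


Little's Law: L = lambda * W
= 5.1400 * 2.1600
= 11.1024

11.1024


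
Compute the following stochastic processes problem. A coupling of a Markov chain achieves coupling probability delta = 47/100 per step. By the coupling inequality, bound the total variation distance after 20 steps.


TV distance bound <= (1-delta)^n
= (1 - 0.4700)^20
= 0.5300^20
= 3.0586e-06

3.0586e-06


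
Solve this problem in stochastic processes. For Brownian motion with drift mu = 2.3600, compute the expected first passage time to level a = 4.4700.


Expected first passage time = a/mu
= 4.4700/2.3600
= 1.8941

1.8941


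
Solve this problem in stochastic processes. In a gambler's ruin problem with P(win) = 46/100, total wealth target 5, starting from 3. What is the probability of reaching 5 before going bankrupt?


Gambler's ruin formula:
r = q/p = 0.5400/0.4600 = 1.1739
P(win) = (1 - r^i)/(1 - r^N)
= (1 - 1.1739^3)/(1 - 1.1739^5)
= 0.5025

0.5025


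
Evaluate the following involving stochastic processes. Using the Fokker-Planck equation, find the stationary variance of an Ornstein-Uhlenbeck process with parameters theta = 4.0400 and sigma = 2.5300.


Stationary variance = sigma^2 / (2*theta)
= 2.5300^2 / (2*4.0400)
= 6.4009 / 8.0800
= 0.7922

0.7922


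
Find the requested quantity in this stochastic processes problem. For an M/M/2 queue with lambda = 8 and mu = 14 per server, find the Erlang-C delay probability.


a = lambda/mu = 0.5714
rho = a/c = 0.2857
Erlang-C formula applied:
C(c,a) = 0.1270

0.1270


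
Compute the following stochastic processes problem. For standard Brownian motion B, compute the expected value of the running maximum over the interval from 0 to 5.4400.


E(max B(s)) = sqrt(2t/pi)
= sqrt(2*5.4400/pi)
= sqrt(3.4632)
= 1.8610

1.8610


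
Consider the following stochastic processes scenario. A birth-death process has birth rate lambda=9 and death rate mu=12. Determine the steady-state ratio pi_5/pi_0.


For birth-death process, pi_n/pi_0 = (lambda/mu)^n
= (9/12)^5
= 0.2373

0.2373


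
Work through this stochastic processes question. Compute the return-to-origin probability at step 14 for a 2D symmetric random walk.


P = C(14,7)^2 / 4^14
= 3432^2 / 268435456
= 11778624 / 268435456
= 0.0439

0.0439


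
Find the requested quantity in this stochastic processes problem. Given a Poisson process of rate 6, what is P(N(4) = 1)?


P(N(t)=k) = (lambda*t)^k * exp(-lambda*t) / k!
lambda*t = 24
= 24^1 * exp(-24) / 1!
= 24 * 3.7751e-11 / 1
= 9.0603e-10

9.0603e-10


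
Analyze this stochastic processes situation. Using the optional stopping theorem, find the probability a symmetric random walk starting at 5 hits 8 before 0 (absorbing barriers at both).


By optional stopping theorem: E(M at tau) = M(0) = 5
P(hit 8)*8 + P(hit 0)*0 = 5
P(hit 8) = (5 - 0)/(8 - 0) = 5/8 = 0.6250

0.6250


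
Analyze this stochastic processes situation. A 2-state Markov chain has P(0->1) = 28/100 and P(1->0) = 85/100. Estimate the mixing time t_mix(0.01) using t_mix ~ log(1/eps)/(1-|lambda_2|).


lambda_2 = |1 - p01 - p10| = |1 - 0.2800 - 0.8500| = 0.1300
t_mix ~ log(1/eps)/(1 - |lambda_2|)
= log(100)/(1 - 0.1300) = 4.6052/0.8700
= 5.2933

5.2933


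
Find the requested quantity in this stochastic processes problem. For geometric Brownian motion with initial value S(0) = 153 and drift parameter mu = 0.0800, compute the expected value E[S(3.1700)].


E[S(t)] = S(0) * exp(mu * t)
= 153 * exp(0.0800 * 3.1700)
= 153 * 1.2887
= 197.1644

197.1644


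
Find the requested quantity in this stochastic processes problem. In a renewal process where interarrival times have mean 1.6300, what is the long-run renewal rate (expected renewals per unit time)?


Long-run renewal rate = 1/E(X)
= 1/1.6300
= 0.6135

0.6135


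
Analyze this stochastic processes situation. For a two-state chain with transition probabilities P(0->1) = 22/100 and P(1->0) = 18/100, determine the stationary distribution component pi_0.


Stationary distribution: pi_0 = p10/(p01+p10), pi_1 = p01/(p01+p10)
p01 = 0.2200, p10 = 0.1800
pi_0 = 0.4500

0.4500


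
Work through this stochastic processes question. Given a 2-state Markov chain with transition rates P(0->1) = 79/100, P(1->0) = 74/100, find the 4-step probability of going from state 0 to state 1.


Computing P^4 by matrix multiplication.
P = [[0.2100, 0.7900], [0.7400, 0.2600]]
After raising P to the power 4:
P^4(0,1) = 0.4756

0.4756


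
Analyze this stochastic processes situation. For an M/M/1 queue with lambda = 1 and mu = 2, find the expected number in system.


rho = 1/2 = 0.5000
L = rho/(1-rho)
= 0.5000/0.5000
= 1.0000

1.0000


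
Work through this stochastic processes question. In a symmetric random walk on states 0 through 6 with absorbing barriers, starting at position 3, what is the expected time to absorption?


For symmetric RW on 0,...,N with absorbing barriers, E(i) = i*(N-i)
E(3) = 3 * 3 = 9

9


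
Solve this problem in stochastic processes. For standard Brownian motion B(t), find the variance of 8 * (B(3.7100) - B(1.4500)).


Var(alpha*(B(t)-B(s))) = alpha^2 * (t-s)
= 8^2 * (3.7100 - 1.4500)
= 64 * 2.2600
= 144.6400

144.6400
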